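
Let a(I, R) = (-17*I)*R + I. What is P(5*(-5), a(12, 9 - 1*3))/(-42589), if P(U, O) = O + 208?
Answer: 1004/42589 ≈ 0.023574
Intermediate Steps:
a(I, R) = I - 17*I*R (a(I, R) = -17*I*R + I = I - 17*I*R)
P(U, O) = 208 + O
P(5*(-5), a(12, 9 - 1*3))/(-42589) = (208 + 12*(1 - 17*(9 - 1*3)))/(-42589) = (208 + 12*(1 - 17*(9 - 3)))*(-1/42589) = (208 + 12*(1 - 17*6))*(-1/42589) = (208 + 12*(1 - 102))*(-1/42589) = (208 + 12*(-101))*(-1/42589) = (208 - 1212)*(-1/42589) = -1004*(-1/42589) = 1004/42589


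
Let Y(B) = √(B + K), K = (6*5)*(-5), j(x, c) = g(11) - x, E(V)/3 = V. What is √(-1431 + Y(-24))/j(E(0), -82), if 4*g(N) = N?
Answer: 4*√(-1431 + I*√174)/11 ≈ 0.0634 + 13.756*I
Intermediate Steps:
g(N) = N/4
E(V) = 3*V
j(x, c) = 11/4 - x (j(x, c) = (¼)*11 - x = 11/4 - x)
K = -150 (K = 30*(-5) = -150)
Y(B) = √(-150 + B) (Y(B) = √(B - 150) = √(-150 + B))
√(-1431 + Y(-24))/j(E(0), -82) = √(-1431 + √(-150 - 24))/(11/4 - 3*0) = √(-1431 + √(-174))/(11/4 - 1*0) = √(-1431 + I*√174)/(11/4 + 0) = √(-1431 + I*√174)/(11/4) = √(-1431 + I*√174)*(4/11) = 4*√(-1431 + I*√174)/11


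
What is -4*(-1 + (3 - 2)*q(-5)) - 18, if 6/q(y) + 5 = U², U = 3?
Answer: -20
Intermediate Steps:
q(y) = 3/2 (q(y) = 6/(-5 + 3²) = 6/(-5 + 9) = 6/4 = 6*(¼) = 3/2)
-4*(-1 + (3 - 2)*q(-5)) - 18 = -4*(-1 + (3 - 2)*(3/2)) - 18 = -4*(-1 + 1*(3/2)) - 18 = -4*(-1 + 3/2) - 18 = -4*½ - 18 = -2 - 18 = -20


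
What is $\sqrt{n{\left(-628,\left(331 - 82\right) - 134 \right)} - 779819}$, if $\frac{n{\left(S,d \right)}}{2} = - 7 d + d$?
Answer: $i \sqrt{781199} \approx 883.85 i$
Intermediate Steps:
$n{\left(S,d \right)} = - 12 d$ ($n{\left(S,d \right)} = 2 \left(- 7 d + d\right) = 2 \left(- 6 d\right) = - 12 d$)
$\sqrt{n{\left(-628,\left(331 - 82\right) - 134 \right)} - 779819} = \sqrt{- 12 \left(\left(331 - 82\right) - 134\right) - 779819} = \sqrt{- 12 \left(249 - 134\right) - 779819} = \sqrt{\left(-12\right) 115 - 779819} = \sqrt{-1380 - 779819} = \sqrt{-781199} = i \sqrt{781199}$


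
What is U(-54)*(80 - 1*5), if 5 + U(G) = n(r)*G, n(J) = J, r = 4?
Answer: -16575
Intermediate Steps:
U(G) = -5 + 4*G
U(-54)*(80 - 1*5) = (-5 + 4*(-54))*(80 - 1*5) = (-5 - 216)*(80 - 5) = -221*75 = -16575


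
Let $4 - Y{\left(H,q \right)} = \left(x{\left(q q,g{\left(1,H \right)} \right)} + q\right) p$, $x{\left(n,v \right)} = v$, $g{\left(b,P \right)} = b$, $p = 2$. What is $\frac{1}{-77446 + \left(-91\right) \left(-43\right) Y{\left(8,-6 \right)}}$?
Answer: $- \frac{1}{22664} \approx -4.4123 \cdot 10^{-5}$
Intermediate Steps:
$Y{\left(H,q \right)} = 2 - 2 q$ ($Y{\left(H,q \right)} = 4 - \left(1 + q\right) 2 = 4 - \left(2 + 2 q\right) = 2 - 2 q$)
$\frac{1}{-77446 + \left(-91\right) \left(-43\right) Y{\left(8,-6 \right)}} = \frac{1}{-77446 + \left(-91\right) \left(-43\right) \left(2 - -12\right)} = \frac{1}{-77446 + 3913 \left(2 + 12\right)} = \frac{1}{-77446 + 3913 \cdot 14} = \frac{1}{-77446 + 54782} = \frac{1}{-22664} = - \frac{1}{22664}$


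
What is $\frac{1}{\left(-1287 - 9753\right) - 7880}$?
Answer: $- \frac{1}{18920} \approx -5.2854 \cdot 10^{-5}$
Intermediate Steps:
$\frac{1}{\left(-1287 - 9753\right) - 7880} = \frac{1}{-11040 - 7880} = \frac{1}{-18920} = - \frac{1}{18920}$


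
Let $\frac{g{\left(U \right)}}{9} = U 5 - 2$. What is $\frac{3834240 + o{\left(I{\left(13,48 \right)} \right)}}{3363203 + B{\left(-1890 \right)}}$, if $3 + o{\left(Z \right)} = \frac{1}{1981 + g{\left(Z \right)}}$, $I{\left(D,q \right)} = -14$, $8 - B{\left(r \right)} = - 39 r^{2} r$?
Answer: $- \frac{5111037922}{350973738342737} \approx -1.4562 \cdot 10^{-5}$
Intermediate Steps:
$g{\left(U \right)} = -18 + 45 U$ ($g{\left(U \right)} = 9 \left(U 5 - 2\right) = 9 \left(5 U - 2\right) = 9 \left(-2 + 5 U\right) = -18 + 45 U$)
$B{\left(r \right)} = 8 + 39 r^{3}$ ($B{\left(r \right)} = 8 - - 39 r^{2} r = 8 - - 39 r^{3} = 8 + 39 r^{3}$)
$o{\left(Z \right)} = -3 + \frac{1}{1963 + 45 Z}$ ($o{\left(Z \right)} = -3 + \frac{1}{1981 + \left(-18 + 45 Z\right)} = -3 + \frac{1}{1963 + 45 Z}$)
$\frac{3834240 + o{\left(I{\left(13,48 \right)} \right)}}{3363203 + B{\left(-1890 \right)}} = \frac{3834240 + \frac{-5888 - -1890}{1963 + 45 \left(-14\right)}}{3363203 + \left(8 + 39 \left(-1890\right)^{3}\right)} = \frac{3834240 + \frac{-5888 + 1890}{1963 - 630}}{3363203 + \left(8 + 39 \left(-6751269000\right)\right)} = \frac{3834240 + \frac{1}{1333} \left(-3998\right)}{3363203 + \left(8 - 263299491000\right)} = \frac{3834240 + \frac{1}{1333} \left(-3998\right)}{3363203 - 263299490992} = \frac{3834240 - \frac{3998}{1333}}{-263296127789} = \frac{5111037922}{1333} \left(- \frac{1}{263296127789}\right) = - \frac{5111037922}{350973738342737}$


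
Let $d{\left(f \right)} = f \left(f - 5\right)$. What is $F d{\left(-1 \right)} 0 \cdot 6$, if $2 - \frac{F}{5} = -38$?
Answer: $0$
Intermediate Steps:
$F = 200$ ($F = 10 - -190 = 10 + 190 = 200$)
$d{\left(f \right)} = f \left(-5 + f\right)$
$F d{\left(-1 \right)} 0 \cdot 6 = 200 \left(- (-5 - 1)\right) 0 \cdot 6 = 200 \left(\left(-1\right) \left(-6\right)\right) 0 = 200 \cdot 6 \cdot 0 = 1200 \cdot 0 = 0$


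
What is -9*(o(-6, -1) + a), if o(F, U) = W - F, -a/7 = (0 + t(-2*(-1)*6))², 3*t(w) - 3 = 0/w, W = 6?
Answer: -45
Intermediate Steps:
t(w) = 1 (t(w) = 1 + (0/w)/3 = 1 + (⅓)*0 = 1 + 0 = 1)
a = -7 (a = -7*(0 + 1)² = -7*1² = -7*1 = -7)
o(F, U) = 6 - F
-9*(o(-6, -1) + a) = -9*((6 - 1*(-6)) - 7) = -9*((6 + 6) - 7) = -9*(12 - 7) = -9*5 = -45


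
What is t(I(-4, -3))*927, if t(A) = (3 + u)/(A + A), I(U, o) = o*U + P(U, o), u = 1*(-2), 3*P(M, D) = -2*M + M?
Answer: 2781/80 ≈ 34.763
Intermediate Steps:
P(M, D) = -M/3 (P(M, D) = (-2*M + M)/3 = (-M)/3 = -M/3)
u = -2
I(U, o) = -U/3 + U*o (I(U, o) = o*U - U/3 = U*o - U/3 = -U/3 + U*o)
t(A) = 1/(2*A) (t(A) = (3 - 2)/(A + A) = 1/(2*A))
t(I(-4, -3))*927 = (1/(2*((-4*(-1/3 - 3)))))*927 = (1/(2*((-4*(-10/3)))))*927 = (1/(2*(40/3)))*927 = ((1/2)*(3/40))*927 = (3/80)*927 = 2781/80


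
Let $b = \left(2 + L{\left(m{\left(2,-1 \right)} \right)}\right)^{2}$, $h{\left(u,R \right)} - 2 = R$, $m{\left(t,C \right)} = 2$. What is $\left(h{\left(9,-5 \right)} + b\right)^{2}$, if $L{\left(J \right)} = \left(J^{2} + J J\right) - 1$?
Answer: $6084$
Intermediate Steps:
$L{\left(J \right)} = -1 + 2 J^{2}$ ($L{\left(J \right)} = \left(J^{2} + J^{2}\right) - 1 = 2 J^{2} - 1 = -1 + 2 J^{2}$)
$h{\left(u,R \right)} = 2 + R$
$b = 81$ ($b = \left(2 - \left(1 - 2 \cdot 2^{2}\right)\right)^{2} = \left(2 + \left(-1 + 2 \cdot 4\right)\right)^{2} = \left(2 + \left(-1 + 8\right)\right)^{2} = \left(2 + 7\right)^{2} = 9^{2} = 81$)
$\left(h{\left(9,-5 \right)} + b\right)^{2} = \left(\left(2 - 5\right) + 81\right)^{2} = \left(-3 + 81\right)^{2} = 78^{2} = 6084$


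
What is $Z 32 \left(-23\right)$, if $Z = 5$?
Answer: $-3680$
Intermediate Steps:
$Z 32 \left(-23\right) = 5 \cdot 32 \left(-23\right) = 160 \left(-23\right) = -3680$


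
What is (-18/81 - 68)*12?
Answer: -2456/3 ≈ -818.67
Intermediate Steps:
(-18/81 - 68)*12 = (-18*1/81 - 68)*12 = (-2/9 - 68)*12 = -614/9*12 = -2456/3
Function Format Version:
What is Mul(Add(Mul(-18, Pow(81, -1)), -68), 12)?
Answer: Rational(-2456, 3) ≈ -818.67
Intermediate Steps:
Mul(Add(Mul(-18, Pow(81, -1)), -68), 12) = Mul(Add(Mul(-18, Rational(1, 81)), -68), 12) = Mul(Add(Rational(-2, 9), -68), 12) = Mul(Rational(-614, 9), 12) = Rational(-2456, 3)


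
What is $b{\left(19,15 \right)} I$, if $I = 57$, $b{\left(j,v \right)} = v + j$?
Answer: $1938$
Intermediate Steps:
$b{\left(j,v \right)} = j + v$
$b{\left(19,15 \right)} I = \left(19 + 15\right) 57 = 34 \cdot 57 = 1938$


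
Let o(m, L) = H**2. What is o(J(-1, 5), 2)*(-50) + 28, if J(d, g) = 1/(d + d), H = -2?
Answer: -172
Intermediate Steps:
J(d, g) = 1/(2*d)
o(m, L) = 4 (o(m, L) = (-2)**2 = 4)
o(J(-1, 5), 2)*(-50) + 28 = 4*(-50) + 28 = -200 + 28 = -172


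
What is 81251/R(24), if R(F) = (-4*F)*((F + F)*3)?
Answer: -81251/13824 ≈ -5.8775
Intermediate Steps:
R(F) = -24*F² (R(F) = (-4*F)*((2*F)*3) = (-4*F)*(6*F) = -24*F²)
81251/R(24) = 81251/((-24*24²)) = 81251/((-24*576)) = 81251/(-13824) = 81251*(-1/13824) = -81251/13824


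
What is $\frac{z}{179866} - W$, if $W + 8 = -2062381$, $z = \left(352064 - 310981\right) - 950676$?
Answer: $\frac{370952750281}{179866} \approx 2.0624 \cdot 10^{6}$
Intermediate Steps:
$z = -909593$ ($z = 41083 - 950676 = -909593$)
$W = -2062389$ ($W = -8 - 2062381 = -2062389$)
$\frac{z}{179866} - W = - \frac{909593}{179866} - -2062389 = \left(-909593\right) \frac{1}{179866} + 2062389 = - \frac{909593}{179866} + 2062389 = \frac{370952750281}{179866}$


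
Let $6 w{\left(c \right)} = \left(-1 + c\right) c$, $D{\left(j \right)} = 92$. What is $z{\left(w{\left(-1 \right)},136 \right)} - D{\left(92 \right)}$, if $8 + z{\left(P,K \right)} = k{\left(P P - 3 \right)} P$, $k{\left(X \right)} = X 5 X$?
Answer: $- \frac{20920}{243} \approx -86.091$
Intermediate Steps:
$k{\left(X \right)} = 5 X^{2}$ ($k{\left(X \right)} = 5 X X = 5 X^{2}$)
$w{\left(c \right)} = \frac{c \left(-1 + c\right)}{6}$ ($w{\left(c \right)} = \frac{\left(-1 + c\right) c}{6} = \frac{c \left(-1 + c\right)}{6}$)
$z{\left(P,K \right)} = -8 + 5 P \left(-3 + P^{2}\right)^{2}$ ($z{\left(P,K \right)} = -8 + 5 \left(P P - 3\right)^{2} P = -8 + 5 \left(P^{2} - 3\right)^{2} P = -8 + 5 \left(-3 + P^{2}\right)^{2} P = -8 + 5 P \left(-3 + P^{2}\right)^{2}$)
$z{\left(w{\left(-1 \right)},136 \right)} - D{\left(92 \right)} = \left(-8 + 5 \cdot \frac{1}{6} \left(-1\right) \left(-1 - 1\right) \left(-3 + \left(\frac{1}{6} \left(-1\right) \left(-1 - 1\right)\right)^{2}\right)^{2}\right) - 92 = \left(-8 + 5 \cdot \frac{1}{6} \left(-1\right) \left(-2\right) \left(-3 + \left(\frac{1}{6} \left(-1\right) \left(-2\right)\right)^{2}\right)^{2}\right) - 92 = \left(-8 + 5 \cdot \frac{1}{3} \left(-3 + \left(\frac{1}{3}\right)^{2}\right)^{2}\right) - 92 = \left(-8 + 5 \cdot \frac{1}{3} \left(-3 + \frac{1}{9}\right)^{2}\right) - 92 = \left(-8 + 5 \cdot \frac{1}{3} \left(- \frac{26}{9}\right)^{2}\right) - 92 = \left(-8 + 5 \cdot \frac{1}{3} \cdot \frac{676}{81}\right) - 92 = \left(-8 + \frac{3380}{243}\right) - 92 = \frac{1436}{243} - 92 = - \frac{20920}{243}$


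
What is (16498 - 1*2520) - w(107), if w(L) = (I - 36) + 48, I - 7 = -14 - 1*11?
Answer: 13984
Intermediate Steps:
I = -18 (I = 7 + (-14 - 1*11) = 7 + (-14 - 11) = 7 - 25 = -18)
w(L) = -6 (w(L) = (-18 - 36) + 48 = -54 + 48 = -6)
(16498 - 1*2520) - w(107) = (16498 - 1*2520) - 1*(-6) = (16498 - 2520) + 6 = 13978 + 6 = 13984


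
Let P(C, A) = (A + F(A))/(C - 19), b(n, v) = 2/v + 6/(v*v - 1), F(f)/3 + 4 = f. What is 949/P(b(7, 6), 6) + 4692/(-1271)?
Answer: -1174155769/800730 ≈ -1466.4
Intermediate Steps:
F(f) = -12 + 3*f
b(n, v) = 2/v + 6/(-1 + v**2) (b(n, v) = 2/v + 6/(v**2 - 1) = 2/v + 6/(-1 + v**2))
P(C, A) = (-12 + 4*A)/(-19 + C) (P(C, A) = (A + (-12 + 3*A))/(C - 19) = (-12 + 4*A)/(-19 + C))
949/P(b(7, 6), 6) + 4692/(-1271) = 949/((4*(-3 + 6)/(-19 + (-2 + 2*6**2 + 6*6)/(6**3 - 1*6)))) + 4692/(-1271) = 949/((4*3/(-19 + (-2 + 2*36 + 36)/(216 - 6)))) + 4692*(-1/1271) = 949/((4*3/(-19 + (-2 + 72 + 36)/210))) - 4692/1271 = 949/((4*3/(-19 + (1/210)*106))) - 4692/1271 = 949/((4*3/(-19 + 53/105))) - 4692/1271 = 949/((4*3/(-1942/105))) - 4692/1271 = 949/((4*(-105/1942)*3)) - 4692/1271 = 949/(-630/971) - 4692/1271 = 949*(-971/630) - 4692/1271 = -921479/630 - 4692/1271 = -1174155769/800730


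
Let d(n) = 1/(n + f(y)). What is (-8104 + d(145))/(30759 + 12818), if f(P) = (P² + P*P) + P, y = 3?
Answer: -1345263/7233782 ≈ -0.18597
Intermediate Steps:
f(P) = P + 2*P² (f(P) = (P² + P²) + P = 2*P² + P = P + 2*P²)
d(n) = 1/(21 + n) (d(n) = 1/(n + 3*(1 + 2*3)) = 1/(n + 3*(1 + 6)) = 1/(n + 3*7) = 1/(n + 21) = 1/(21 + n))
(-8104 + d(145))/(30759 + 12818) = (-8104 + 1/(21 + 145))/(30759 + 12818) = (-8104 + 1/166)/43577 = (-8104 + 1/166)*(1/43577) = -1345263/166*1/43577 = -1345263/7233782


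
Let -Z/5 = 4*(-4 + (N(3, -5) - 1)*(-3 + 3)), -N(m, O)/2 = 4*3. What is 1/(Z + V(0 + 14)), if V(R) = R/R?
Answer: 1/81 ≈ 0.012346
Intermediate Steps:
N(m, O) = -24 (N(m, O) = -8*3 = -2*12 = -24)
V(R) = 1
Z = 80 (Z = -20*(-4 + (-24 - 1)*(-3 + 3)) = -20*(-4 - 25*0) = -20*(-4 + 0) = -20*(-4) = -5*(-16) = 80)
1/(Z + V(0 + 14)) = 1/(80 + 1) = 1/81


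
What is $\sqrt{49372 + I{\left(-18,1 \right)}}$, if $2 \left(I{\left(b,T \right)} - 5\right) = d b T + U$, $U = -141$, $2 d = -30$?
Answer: $\frac{3 \sqrt{21974}}{2} \approx 222.35$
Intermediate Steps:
$d = -15$ ($d = \frac{1}{2} \left(-30\right) = -15$)
$I{\left(b,T \right)} = - \frac{131}{2} - \frac{15 T b}{2}$ ($I{\left(b,T \right)} = 5 + \frac{- 15 b T - 141}{2} = 5 + \frac{- 15 T b - 141}{2} = 5 + \frac{-141 - 15 T b}{2} = 5 - \left(\frac{141}{2} + \frac{15 T b}{2}\right) = - \frac{131}{2} - \frac{15 T b}{2}$)
$\sqrt{49372 + I{\left(-18,1 \right)}} = \sqrt{49372 - \left(\frac{131}{2} + \frac{15}{2} \left(-18\right)\right)} = \sqrt{49372 + \left(- \frac{131}{2} + 135\right)} = \sqrt{49372 + \frac{139}{2}} = \sqrt{\frac{98883}{2}} = \frac{3 \sqrt{21974}}{2}$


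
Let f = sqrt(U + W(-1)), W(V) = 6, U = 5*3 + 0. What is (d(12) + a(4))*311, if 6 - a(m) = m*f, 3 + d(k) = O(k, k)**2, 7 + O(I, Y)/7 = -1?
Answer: 976229 - 1244*sqrt(21) ≈ 9.7053e+5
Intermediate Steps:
O(I, Y) = -56 (O(I, Y) = -49 + 7*(-1) = -49 - 7 = -56)
U = 15 (U = 15 + 0 = 15)
d(k) = 3133 (d(k) = -3 + (-56)**2 = -3 + 3136 = 3133)
f = sqrt(21) (f = sqrt(15 + 6) = sqrt(21) ≈ 4.5826)
a(m) = 6 - m*sqrt(21)
(d(12) + a(4))*311 = (3133 + (6 - 1*4*sqrt(21)))*311 = (3133 + (6 - 4*sqrt(21)))*311 = (3139 - 4*sqrt(21))*311 = 976229 - 1244*sqrt(21)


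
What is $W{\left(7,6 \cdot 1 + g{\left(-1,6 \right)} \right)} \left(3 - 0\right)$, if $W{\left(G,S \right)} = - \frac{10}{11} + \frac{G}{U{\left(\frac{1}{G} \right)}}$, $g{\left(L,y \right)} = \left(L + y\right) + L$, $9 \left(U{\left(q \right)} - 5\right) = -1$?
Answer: $\frac{69}{44} \approx 1.5682$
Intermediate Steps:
$U{\left(q \right)} = \frac{44}{9}$ ($U{\left(q \right)} = 5 + \frac{1}{9} \left(-1\right) = 5 - \frac{1}{9} = \frac{44}{9}$)
$g{\left(L,y \right)} = y + 2 L$
$W{\left(G,S \right)} = - \frac{10}{11} + \frac{9 G}{44}$ ($W{\left(G,S \right)} = - \frac{10}{11} + \frac{G}{\frac{44}{9}} = \left(-10\right) \frac{1}{11} + G \frac{9}{44} = - \frac{10}{11} + \frac{9 G}{44}$)
$W{\left(7,6 \cdot 1 + g{\left(-1,6 \right)} \right)} \left(3 - 0\right) = \left(- \frac{10}{11} + \frac{9}{44} \cdot 7\right) \left(3 - 0\right) = \left(- \frac{10}{11} + \frac{63}{44}\right) \left(3 + 0\right) = \frac{23}{44} \cdot 3 = \frac{69}{44}$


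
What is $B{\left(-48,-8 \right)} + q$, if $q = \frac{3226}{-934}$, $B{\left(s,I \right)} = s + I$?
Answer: $- \frac{27765}{467} \approx -59.454$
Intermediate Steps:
$B{\left(s,I \right)} = I + s$
$q = - \frac{1613}{467}$ ($q = 3226 \left(- \frac{1}{934}\right) = - \frac{1613}{467} \approx -3.454$)
$B{\left(-48,-8 \right)} + q = \left(-8 - 48\right) - \frac{1613}{467} = -56 - \frac{1613}{467} = - \frac{27765}{467}$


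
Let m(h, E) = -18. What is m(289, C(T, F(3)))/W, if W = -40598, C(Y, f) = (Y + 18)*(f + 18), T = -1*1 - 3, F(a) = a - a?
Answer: 9/20299 ≈ 0.00044337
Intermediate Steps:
F(a) = 0
T = -4 (T = -1 - 3 = -4)
C(Y, f) = (18 + Y)*(18 + f)
m(289, C(T, F(3)))/W = -18/(-40598) = -18*(-1/40598) = 9/20299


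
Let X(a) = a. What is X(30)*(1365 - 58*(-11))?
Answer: 60090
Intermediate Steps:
X(30)*(1365 - 58*(-11)) = 30*(1365 - 58*(-11)) = 30*(1365 + 638) = 30*2003 = 60090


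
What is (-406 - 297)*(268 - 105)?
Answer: -114589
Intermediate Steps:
(-406 - 297)*(268 - 105) = -703*163 = -114589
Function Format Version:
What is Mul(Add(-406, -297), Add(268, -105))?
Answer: -114589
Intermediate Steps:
Mul(Add(-406, -297), Add(268, -105)) = Mul(-703, 163) = -114589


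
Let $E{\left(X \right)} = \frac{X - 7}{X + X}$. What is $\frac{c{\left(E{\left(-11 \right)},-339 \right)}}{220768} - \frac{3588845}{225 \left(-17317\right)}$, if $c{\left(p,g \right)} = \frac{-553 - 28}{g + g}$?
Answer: $\frac{35812207327447}{38880311267520} \approx 0.92109$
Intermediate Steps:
$E{\left(X \right)} = \frac{-7 + X}{2 X}$
$c{\left(p,g \right)} = - \frac{581}{2 g}$
$\frac{c{\left(E{\left(-11 \right)},-339 \right)}}{220768} - \frac{3588845}{225 \left(-17317\right)} = \frac{\left(- \frac{581}{2}\right) \frac{1}{-339}}{220768} - \frac{3588845}{225 \left(-17317\right)} = \left(- \frac{581}{2}\right) \left(- \frac{1}{339}\right) \frac{1}{220768} - \frac{3588845}{-3896325} = \frac{581}{678} \cdot \frac{1}{220768} - - \frac{717769}{779265} = \frac{581}{149680704} + \frac{717769}{779265} = \frac{35812207327447}{38880311267520}$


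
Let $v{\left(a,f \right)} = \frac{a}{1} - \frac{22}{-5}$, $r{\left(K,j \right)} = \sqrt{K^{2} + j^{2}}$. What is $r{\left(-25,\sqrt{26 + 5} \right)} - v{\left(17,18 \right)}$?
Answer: $- \frac{107}{5} + 4 \sqrt{41} \approx 4.2125$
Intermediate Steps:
$v{\left(a,f \right)} = \frac{22}{5} + a$ ($v{\left(a,f \right)} = a 1 - - \frac{22}{5} = a + \frac{22}{5} = \frac{22}{5} + a$)
$r{\left(-25,\sqrt{26 + 5} \right)} - v{\left(17,18 \right)} = \sqrt{\left(-25\right)^{2} + \left(\sqrt{26 + 5}\right)^{2}} - \left(\frac{22}{5} + 17\right) = \sqrt{625 + \left(\sqrt{31}\right)^{2}} - \frac{107}{5} = \sqrt{625 + 31} - \frac{107}{5} = \sqrt{656} - \frac{107}{5} = 4 \sqrt{41} - \frac{107}{5} = - \frac{107}{5} + 4 \sqrt{41}$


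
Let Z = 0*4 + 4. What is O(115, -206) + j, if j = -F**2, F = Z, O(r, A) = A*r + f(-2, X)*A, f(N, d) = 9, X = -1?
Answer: -25560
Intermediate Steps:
Z = 4 (Z = 0 + 4 = 4)
O(r, A) = 9*A + A*r (O(r, A) = A*r + 9*A = 9*A + A*r)
F = 4
j = -16 (j = -1*4**2 = -1*16 = -16)
O(115, -206) + j = -206*(9 + 115) - 16 = -206*124 - 16 = -25544 - 16 = -25560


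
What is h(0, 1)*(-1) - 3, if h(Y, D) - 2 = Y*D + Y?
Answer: -5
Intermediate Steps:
h(Y, D) = 2 + Y + D*Y (h(Y, D) = 2 + (Y*D + Y) = 2 + (D*Y + Y) = 2 + (Y + D*Y) = 2 + Y + D*Y)
h(0, 1)*(-1) - 3 = (2 + 0 + 1*0)*(-1) - 3 = (2 + 0 + 0)*(-1) - 3 = 2*(-1) - 3 = -2 - 3 = -5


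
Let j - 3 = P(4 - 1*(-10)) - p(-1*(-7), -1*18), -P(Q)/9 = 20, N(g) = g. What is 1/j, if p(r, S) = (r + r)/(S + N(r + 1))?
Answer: -5/878 ≈ -0.0056948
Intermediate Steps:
P(Q) = -180 (P(Q) = -9*20 = -180)
p(r, S) = 2*r/(1 + S + r) (p(r, S) = (r + r)/(S + (r + 1)) = (2*r)/(S + (1 + r)) = (2*r)/(1 + S + r) = 2*r/(1 + S + r))
j = -878/5 (j = 3 + (-180 - 2*(-1*(-7))/(1 - 1*18 - 1*(-7))) = 3 + (-180 - 2*7/(1 - 18 + 7)) = 3 + (-180 - 2*7/(-10)) = 3 + (-180 - 2*7*(-1)/10) = 3 + (-180 - 1*(-7/5)) = 3 + (-180 + 7/5) = 3 - 893/5 = -878/5 ≈ -175.60)
1/j = 1/(-878/5) = -5/878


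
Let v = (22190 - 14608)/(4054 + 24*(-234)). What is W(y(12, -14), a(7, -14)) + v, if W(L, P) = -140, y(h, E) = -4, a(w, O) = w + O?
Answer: -113131/781 ≈ -144.85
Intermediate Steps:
a(w, O) = O + w
v = -3791/781 (v = 7582/(4054 - 5616) = 7582/(-1562) = 7582*(-1/1562) = -3791/781 ≈ -4.8540)
W(y(12, -14), a(7, -14)) + v = -140 - 3791/781 = -113131/781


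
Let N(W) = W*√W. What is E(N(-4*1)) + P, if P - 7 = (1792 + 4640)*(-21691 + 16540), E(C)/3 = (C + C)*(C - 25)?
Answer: -33131609 + 1200*I ≈ -3.3132e+7 + 1200.0*I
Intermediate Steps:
N(W) = W^(3/2)
E(C) = 6*C*(-25 + C) (E(C) = 3*((C + C)*(C - 25)) = 3*((2*C)*(-25 + C)) = 3*(2*C*(-25 + C)) = 6*C*(-25 + C))
P = -33131225 (P = 7 + (1792 + 4640)*(-21691 + 16540) = 7 + 6432*(-5151) = 7 - 33131232 = -33131225)
E(N(-4*1)) + P = 6*(-4*1)^(3/2)*(-25 + (-4*1)^(3/2)) - 33131225 = 6*(-4)^(3/2)*(-25 + (-4)^(3/2)) - 33131225 = 6*(-8*I)*(-25 - 8*I) - 33131225 = -48*I*(-25 - 8*I) - 33131225 = -33131225 - 48*I*(-25 - 8*I)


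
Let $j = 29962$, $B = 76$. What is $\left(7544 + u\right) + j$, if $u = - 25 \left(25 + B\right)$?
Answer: $34981$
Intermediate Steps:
$u = -2525$ ($u = - 25 \left(25 + 76\right) = \left(-25\right) 101 = -2525$)
$\left(7544 + u\right) + j = \left(7544 - 2525\right) + 29962 = 5019 + 29962 = 34981$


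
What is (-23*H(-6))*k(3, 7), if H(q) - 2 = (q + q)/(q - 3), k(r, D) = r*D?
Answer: -1610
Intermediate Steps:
k(r, D) = D*r
H(q) = 2 + 2*q/(-3 + q) (H(q) = 2 + (q + q)/(q - 3) = 2 + (2*q)/(-3 + q) = 2 + 2*q/(-3 + q))
(-23*H(-6))*k(3, 7) = (-46*(-3 + 2*(-6))/(-3 - 6))*(7*3) = -46*(-3 - 12)/(-9)*21 = -46*(-1)*(-15)/9*21 = -23*10/3*21 = -230/3*21 = -1610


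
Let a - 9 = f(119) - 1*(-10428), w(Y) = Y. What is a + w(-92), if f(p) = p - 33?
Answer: 10431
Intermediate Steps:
f(p) = -33 + p
a = 10523 (a = 9 + ((-33 + 119) - 1*(-10428)) = 9 + (86 + 10428) = 9 + 10514 = 10523)
a + w(-92) = 10523 - 92 = 10431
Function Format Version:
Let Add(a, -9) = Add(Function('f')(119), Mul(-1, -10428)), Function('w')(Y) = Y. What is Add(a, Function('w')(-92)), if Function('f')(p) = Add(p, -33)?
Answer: 10431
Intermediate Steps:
Function('f')(p) = Add(-33, p)
a = 10523 (a = Add(9, Add(Add(-33, 119), Mul(-1, -10428))) = Add(9, Add(86, 10428)) = Add(9, 10514) = 10523)
Add(a, Function('w')(-92)) = Add(10523, -92) = 10431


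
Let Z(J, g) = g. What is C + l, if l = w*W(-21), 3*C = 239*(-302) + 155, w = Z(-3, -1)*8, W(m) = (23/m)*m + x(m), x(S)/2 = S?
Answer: -71567/3 ≈ -23856.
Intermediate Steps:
x(S) = 2*S
W(m) = 23 + 2*m (W(m) = (23/m)*m + 2*m = 23 + 2*m)
w = -8 (w = -1*8 = -8)
C = -72023/3 (C = (239*(-302) + 155)/3 = (-72178 + 155)/3 = (⅓)*(-72023) = -72023/3 ≈ -24008.)
l = 152 (l = -8*(23 + 2*(-21)) = -8*(23 - 42) = -8*(-19) = 152)
C + l = -72023/3 + 152 = -71567/3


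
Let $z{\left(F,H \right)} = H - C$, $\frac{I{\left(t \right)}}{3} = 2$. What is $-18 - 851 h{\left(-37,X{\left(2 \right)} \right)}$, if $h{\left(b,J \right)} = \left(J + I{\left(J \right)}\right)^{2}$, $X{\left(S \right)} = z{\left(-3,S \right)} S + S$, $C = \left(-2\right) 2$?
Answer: $-340418$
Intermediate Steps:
$C = -4$
$I{\left(t \right)} = 6$ ($I{\left(t \right)} = 3 \cdot 2 = 6$)
$z{\left(F,H \right)} = 4 + H$ ($z{\left(F,H \right)} = H - -4 = H + 4 = 4 + H$)
$X{\left(S \right)} = S + S \left(4 + S\right)$ ($X{\left(S \right)} = \left(4 + S\right) S + S = S \left(4 + S\right) + S = S + S \left(4 + S\right)$)
$h{\left(b,J \right)} = \left(6 + J\right)^{2}$ ($h{\left(b,J \right)} = \left(J + 6\right)^{2} = \left(6 + J\right)^{2}$)
$-18 - 851 h{\left(-37,X{\left(2 \right)} \right)} = -18 - 851 \left(6 + 2 \left(5 + 2\right)\right)^{2} = -18 - 851 \left(6 + 2 \cdot 7\right)^{2} = -18 - 851 \left(6 + 14\right)^{2} = -18 - 851 \cdot 20^{2} = -18 - 340400 = -340418$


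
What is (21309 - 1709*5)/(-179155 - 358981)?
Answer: -3191/134534 ≈ -0.023719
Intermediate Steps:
(21309 - 1709*5)/(-179155 - 358981) = (21309 - 8545)/(-538136) = 12764*(-1/538136) = -3191/134534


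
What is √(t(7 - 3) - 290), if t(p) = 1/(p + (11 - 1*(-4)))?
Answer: I*√104671/19 ≈ 17.028*I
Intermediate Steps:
t(p) = 1/(15 + p) (t(p) = 1/(p + (11 + 4)) = 1/(p + 15) = 1/(15 + p))
√(t(7 - 3) - 290) = √(1/(15 + (7 - 3)) - 290) = √(1/(15 + 4) - 290) = √(1/19 - 290) = √(-5509/19) = I*√104671/19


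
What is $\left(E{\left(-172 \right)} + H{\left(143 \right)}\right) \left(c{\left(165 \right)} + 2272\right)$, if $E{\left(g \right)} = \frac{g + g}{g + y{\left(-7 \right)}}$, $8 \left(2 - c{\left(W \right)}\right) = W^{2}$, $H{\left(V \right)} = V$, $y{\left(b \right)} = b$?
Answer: $- \frac{234325053}{1432} \approx -1.6363 \cdot 10^{5}$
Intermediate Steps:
$c{\left(W \right)} = 2 - \frac{W^{2}}{8}$
$E{\left(g \right)} = \frac{2 g}{-7 + g}$ ($E{\left(g \right)} = \frac{g + g}{g - 7} = \frac{2 g}{-7 + g}$)
$\left(E{\left(-172 \right)} + H{\left(143 \right)}\right) \left(c{\left(165 \right)} + 2272\right) = \left(2 \left(-172\right) \frac{1}{-7 - 172} + 143\right) \left(\left(2 - \frac{165^{2}}{8}\right) + 2272\right) = \left(2 \left(-172\right) \frac{1}{-179} + 143\right) \left(\left(2 - \frac{27225}{8}\right) + 2272\right) = \left(2 \left(-172\right) \left(- \frac{1}{179}\right) + 143\right) \left(\left(2 - \frac{27225}{8}\right) + 2272\right) = \left(\frac{344}{179} + 143\right) \left(- \frac{27209}{8} + 2272\right) = \frac{25941}{179} \left(- \frac{9033}{8}\right) = - \frac{234325053}{1432}$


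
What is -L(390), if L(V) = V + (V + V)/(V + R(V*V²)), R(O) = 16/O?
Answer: -283396522695/722950313 ≈ -392.00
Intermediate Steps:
L(V) = V + 2*V/(V + 16/V³) (L(V) = V + (V + V)/(V + 16/((V*V²))) = V + (2*V)/(V + 16/(V³)) = V + (2*V)/(V + 16/V³) = V + 2*V/(V + 16/V³))
-L(390) = -390*(16 + 390³*(2 + 390))/(16 + 390⁴) = -390*(16 + 59319000*392)/(16 + 23134410000) = -390*(16 + 23253048000)/23134410016 = -390*23253048016/23134410016 = -1*283396522695/722950313 = -283396522695/722950313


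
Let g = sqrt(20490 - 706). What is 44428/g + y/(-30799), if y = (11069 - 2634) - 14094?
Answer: 5659/30799 + 11107*sqrt(4946)/2473 ≈ 316.05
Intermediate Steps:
y = -5659 (y = 8435 - 14094 = -5659)
g = 2*sqrt(4946) (g = sqrt(19784) = 2*sqrt(4946) ≈ 140.66)
44428/g + y/(-30799) = 44428/((2*sqrt(4946))) - 5659/(-30799) = 44428*(sqrt(4946)/9892) - 5659*(-1/30799) = 11107*sqrt(4946)/2473 + 5659/30799 = 5659/30799 + 11107*sqrt(4946)/2473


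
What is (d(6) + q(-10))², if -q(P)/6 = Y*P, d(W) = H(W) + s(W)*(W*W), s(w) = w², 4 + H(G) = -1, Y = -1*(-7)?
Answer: 2927521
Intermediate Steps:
Y = 7
H(G) = -5 (H(G) = -4 - 1 = -5)
d(W) = -5 + W⁴ (d(W) = -5 + W²*(W*W) = -5 + W²*W² = -5 + W⁴)
q(P) = -42*P
(d(6) + q(-10))² = ((-5 + 6⁴) - 42*(-10))² = ((-5 + 1296) + 420)² = (1291 + 420)² = 1711² = 2927521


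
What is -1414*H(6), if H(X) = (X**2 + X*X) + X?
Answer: -110292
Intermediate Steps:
H(X) = X + 2*X**2 (H(X) = (X**2 + X**2) + X = 2*X**2 + X = X + 2*X**2)
-1414*H(6) = -8484*(1 + 2*6) = -8484*(1 + 12) = -8484*13 = -1414*78 = -110292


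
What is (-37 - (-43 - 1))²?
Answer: 49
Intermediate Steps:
(-37 - (-43 - 1))² = (-37 - 1*(-44))² = (-37 + 44)² = 7² = 49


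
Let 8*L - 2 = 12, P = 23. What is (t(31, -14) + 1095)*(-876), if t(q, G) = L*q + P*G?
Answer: -724671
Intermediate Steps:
L = 7/4 (L = ¼ + (⅛)*12 = ¼ + 3/2 = 7/4 ≈ 1.7500)
t(q, G) = 23*G + 7*q/4 (t(q, G) = 7*q/4 + 23*G = 23*G + 7*q/4)
(t(31, -14) + 1095)*(-876) = ((23*(-14) + (7/4)*31) + 1095)*(-876) = ((-322 + 217/4) + 1095)*(-876) = (-1071/4 + 1095)*(-876) = (3309/4)*(-876) = -724671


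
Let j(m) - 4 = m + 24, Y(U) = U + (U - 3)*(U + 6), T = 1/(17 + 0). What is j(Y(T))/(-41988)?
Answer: -2959/12134532 ≈ -0.00024385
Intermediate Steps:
T = 1/17 ≈ 0.058824
Y(U) = U + (-3 + U)*(6 + U)
j(m) = 28 + m (j(m) = 4 + (m + 24) = 4 + (24 + m) = 28 + m)
j(Y(T))/(-41988) = (28 + (-18 + (1/17)**2 + 4*(1/17)))/(-41988) = (28 + (-18 + 1/289 + 4/17))*(-1/41988) = (28 - 5133/289)*(-1/41988) = (2959/289)*(-1/41988) = -2959/12134532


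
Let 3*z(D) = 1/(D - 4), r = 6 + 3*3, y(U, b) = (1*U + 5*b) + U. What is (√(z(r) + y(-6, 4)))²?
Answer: 265/33 ≈ 8.0303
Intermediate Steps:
y(U, b) = 2*U + 5*b (y(U, b) = (U + 5*b) + U = 2*U + 5*b)
r = 15 (r = 6 + 9 = 15)
z(D) = 1/(3*(-4 + D)) (z(D) = 1/(3*(D - 4)) = 1/(3*(-4 + D)))
(√(z(r) + y(-6, 4)))² = (√(1/(3*(-4 + 15)) + (2*(-6) + 5*4)))² = (√((⅓)/11 + (-12 + 20)))² = (√((⅓)*(1/11) + 8))² = (√(1/33 + 8))² = (√(265/33))² = (√8745/33)² = 265/33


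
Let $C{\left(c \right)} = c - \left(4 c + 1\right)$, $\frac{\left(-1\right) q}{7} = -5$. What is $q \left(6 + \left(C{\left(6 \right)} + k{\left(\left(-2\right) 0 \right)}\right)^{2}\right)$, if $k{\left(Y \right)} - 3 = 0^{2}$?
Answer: $9170$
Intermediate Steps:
$q = 35$ ($q = \left(-7\right) \left(-5\right) = 35$)
$C{\left(c \right)} = -1 - 3 c$ ($C{\left(c \right)} = c - \left(1 + 4 c\right) = -1 - 3 c$)
$k{\left(Y \right)} = 3$ ($k{\left(Y \right)} = 3 + 0^{2} = 3 + 0 = 3$)
$q \left(6 + \left(C{\left(6 \right)} + k{\left(\left(-2\right) 0 \right)}\right)^{2}\right) = 35 \left(6 + \left(\left(-1 - 18\right) + 3\right)^{2}\right) = 35 \left(6 + \left(-19 + 3\right)^{2}\right) = 35 \left(6 + \left(-16\right)^{2}\right) = 35 \left(6 + 256\right) = 35 \cdot 262 = 9170$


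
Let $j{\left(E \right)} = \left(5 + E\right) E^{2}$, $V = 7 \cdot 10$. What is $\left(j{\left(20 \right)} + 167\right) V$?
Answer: $711690$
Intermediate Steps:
$V = 70$
$j{\left(E \right)} = E^{2} \left(5 + E\right)$
$\left(j{\left(20 \right)} + 167\right) V = \left(20^{2} \left(5 + 20\right) + 167\right) 70 = \left(400 \cdot 25 + 167\right) 70 = \left(10000 + 167\right) 70 = 10167 \cdot 70 = 711690$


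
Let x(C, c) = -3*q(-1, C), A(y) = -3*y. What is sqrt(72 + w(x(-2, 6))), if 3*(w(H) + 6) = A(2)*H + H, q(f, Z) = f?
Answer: sqrt(61) ≈ 7.8102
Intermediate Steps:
x(C, c) = 3 (x(C, c) = -3*(-1) = 3)
w(H) = -6 - 5*H/3 (w(H) = -6 + ((-3*2)*H + H)/3 = -6 + (-6*H + H)/3 = -6 + (-5*H)/3 = -6 - 5*H/3)
sqrt(72 + w(x(-2, 6))) = sqrt(72 + (-6 - 5/3*3)) = sqrt(72 + (-6 - 5)) = sqrt(72 - 11) = sqrt(61)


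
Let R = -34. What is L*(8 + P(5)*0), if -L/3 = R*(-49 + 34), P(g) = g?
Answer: -12240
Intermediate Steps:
L = -1530 (L = -(-102)*(-49 + 34) = -(-102)*(-15) = -3*510 = -1530)
L*(8 + P(5)*0) = -1530*(8 + 5*0) = -1530*(8 + 0) = -1530*8 = -12240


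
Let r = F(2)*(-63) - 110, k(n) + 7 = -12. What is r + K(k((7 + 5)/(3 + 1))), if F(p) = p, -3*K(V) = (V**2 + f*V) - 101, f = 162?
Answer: 2110/3 ≈ 703.33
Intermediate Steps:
k(n) = -19 (k(n) = -7 - 12 = -19)
K(V) = 101/3 - 54*V - V**2/3 (K(V) = -((V**2 + 162*V) - 101)/3 = -(-101 + V**2 + 162*V)/3 = 101/3 - 54*V - V**2/3)
r = -236 (r = 2*(-63) - 110 = -126 - 110 = -236)
r + K(k((7 + 5)/(3 + 1))) = -236 + (101/3 - 54*(-19) - 1/3*(-19)**2) = -236 + (101/3 + 1026 - 1/3*361) = -236 + (101/3 + 1026 - 361/3) = -236 + 2818/3 = 2110/3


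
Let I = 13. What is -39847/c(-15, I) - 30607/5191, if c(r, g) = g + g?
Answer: -207641559/134966 ≈ -1538.5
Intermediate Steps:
c(r, g) = 2*g
-39847/c(-15, I) - 30607/5191 = -39847/(2*13) - 30607/5191 = -39847/26 - 30607*1/5191 = -39847*1/26 - 30607/5191 = -39847/26 - 30607/5191 = -207641559/134966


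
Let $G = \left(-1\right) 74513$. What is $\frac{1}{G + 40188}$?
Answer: $- \frac{1}{34325} \approx -2.9133 \cdot 10^{-5}$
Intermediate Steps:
$G = -74513$
$\frac{1}{G + 40188} = \frac{1}{-74513 + 40188} = \frac{1}{-34325} = - \frac{1}{34325}$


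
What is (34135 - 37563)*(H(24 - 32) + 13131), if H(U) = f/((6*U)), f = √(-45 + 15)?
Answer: -45013068 + 857*I*√30/12 ≈ -4.5013e+7 + 391.17*I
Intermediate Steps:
f = I*√30 (f = √(-30) = I*√30 ≈ 5.4772*I)
H(U) = I*√30/(6*U) (H(U) = (I*√30)/((6*U)) = (I*√30)*(1/(6*U)) = I*√30/(6*U))
(34135 - 37563)*(H(24 - 32) + 13131) = (34135 - 37563)*(I*√30/(6*(24 - 32)) + 13131) = -3428*((⅙)*I*√30/(-8) + 13131) = -3428*((⅙)*I*√30*(-⅛) + 13131) = -3428*(-I*√30/48 + 13131) = -3428*(13131 - I*√30/48) = -45013068 + 857*I*√30/12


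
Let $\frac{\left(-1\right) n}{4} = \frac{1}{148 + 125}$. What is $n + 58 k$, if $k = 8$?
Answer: $\frac{126668}{273} \approx 463.99$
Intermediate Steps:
$n = - \frac{4}{273}$ ($n = - \frac{4}{148 + 125} = - \frac{4}{273} \approx -0.014652$)
$n + 58 k = - \frac{4}{273} + 58 \cdot 8 = - \frac{4}{273} + 464 = \frac{126668}{273}$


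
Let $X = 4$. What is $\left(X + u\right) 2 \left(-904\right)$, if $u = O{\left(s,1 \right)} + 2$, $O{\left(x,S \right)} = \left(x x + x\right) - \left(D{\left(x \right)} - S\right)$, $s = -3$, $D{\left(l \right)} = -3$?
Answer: $-28928$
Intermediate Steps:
$O{\left(x,S \right)} = 3 + S + x + x^{2}$ ($O{\left(x,S \right)} = \left(x x + x\right) - \left(-3 - S\right) = \left(x^{2} + x\right) + \left(3 + S\right) = \left(x + x^{2}\right) + \left(3 + S\right) = 3 + S + x + x^{2}$)
$u = 12$ ($u = \left(3 + 1 - 3 + \left(-3\right)^{2}\right) + 2 = \left(3 + 1 - 3 + 9\right) + 2 = 10 + 2 = 12$)
$\left(X + u\right) 2 \left(-904\right) = \left(4 + 12\right) 2 \left(-904\right) = 16 \cdot 2 \left(-904\right) = 32 \left(-904\right) = -28928$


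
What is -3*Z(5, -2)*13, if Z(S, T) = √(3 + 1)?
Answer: -78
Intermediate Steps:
Z(S, T) = 2 (Z(S, T) = √4 = 2)
-3*Z(5, -2)*13 = -3*2*13 = -6*13 = -78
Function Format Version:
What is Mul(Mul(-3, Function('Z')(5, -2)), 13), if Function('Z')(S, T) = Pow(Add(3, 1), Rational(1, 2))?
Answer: -78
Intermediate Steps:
Function('Z')(S, T) = 2 (Function('Z')(S, T) = Pow(4, Rational(1, 2)) = 2)
Mul(Mul(-3, Function('Z')(5, -2)), 13) = Mul(Mul(-3, 2), 13) = Mul(-6, 13) = -78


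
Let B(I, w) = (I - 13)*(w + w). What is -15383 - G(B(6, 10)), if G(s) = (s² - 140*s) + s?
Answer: -54443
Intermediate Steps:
B(I, w) = 2*w*(-13 + I) (B(I, w) = (-13 + I)*(2*w) = 2*w*(-13 + I))
G(s) = s² - 139*s
-15383 - G(B(6, 10)) = -15383 - 2*10*(-13 + 6)*(-139 + 2*10*(-13 + 6)) = -15383 - 2*10*(-7)*(-139 + 2*10*(-7)) = -15383 - (-140)*(-139 - 140) = -15383 - (-140)*(-279) = -15383 - 1*39060 = -15383 - 39060 = -54443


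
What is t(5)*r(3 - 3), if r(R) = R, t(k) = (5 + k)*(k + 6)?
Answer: 0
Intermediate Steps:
t(k) = (5 + k)*(6 + k)
t(5)*r(3 - 3) = (30 + 5**2 + 11*5)*(3 - 3) = (30 + 25 + 55)*0 = 110*0 = 0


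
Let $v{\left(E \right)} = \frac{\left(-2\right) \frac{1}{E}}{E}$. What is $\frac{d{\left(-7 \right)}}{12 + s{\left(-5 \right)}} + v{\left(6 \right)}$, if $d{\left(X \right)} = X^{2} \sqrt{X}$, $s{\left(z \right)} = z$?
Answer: $- \frac{1}{18} + 7 i \sqrt{7} \approx -0.055556 + 18.52 i$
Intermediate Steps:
$v{\left(E \right)} = - \frac{2}{E^{2}}$
$d{\left(X \right)} = X^{\frac{5}{2}}$
$\frac{d{\left(-7 \right)}}{12 + s{\left(-5 \right)}} + v{\left(6 \right)} = \frac{\left(-7\right)^{\frac{5}{2}}}{12 - 5} - \frac{2}{36} = \frac{49 i \sqrt{7}}{7} - \frac{1}{18} = 49 i \sqrt{7} \cdot \frac{1}{7} - \frac{1}{18} = 7 i \sqrt{7} - \frac{1}{18} = - \frac{1}{18} + 7 i \sqrt{7}$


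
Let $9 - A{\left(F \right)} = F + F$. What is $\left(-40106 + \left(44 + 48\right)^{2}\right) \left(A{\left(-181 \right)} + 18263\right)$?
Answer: $-589617028$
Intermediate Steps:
$A{\left(F \right)} = 9 - 2 F$ ($A{\left(F \right)} = 9 - \left(F + F\right) = 9 - 2 F$)
$\left(-40106 + \left(44 + 48\right)^{2}\right) \left(A{\left(-181 \right)} + 18263\right) = \left(-40106 + \left(44 + 48\right)^{2}\right) \left(\left(9 - -362\right) + 18263\right) = \left(-40106 + 92^{2}\right) \left(\left(9 + 362\right) + 18263\right) = \left(-40106 + 8464\right) \left(371 + 18263\right) = \left(-31642\right) 18634 = -589617028$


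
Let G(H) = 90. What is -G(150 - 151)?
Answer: -90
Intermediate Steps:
-G(150 - 151) = -1*90 = -90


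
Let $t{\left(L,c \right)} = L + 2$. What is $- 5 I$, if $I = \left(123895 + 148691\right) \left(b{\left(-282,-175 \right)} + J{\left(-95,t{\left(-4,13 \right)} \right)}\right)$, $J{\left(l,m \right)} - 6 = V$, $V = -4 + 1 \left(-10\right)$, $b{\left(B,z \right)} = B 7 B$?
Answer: $-758688613800$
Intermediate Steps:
$t{\left(L,c \right)} = 2 + L$
$b{\left(B,z \right)} = 7 B^{2}$ ($b{\left(B,z \right)} = 7 B B = 7 B^{2}$)
$V = -14$ ($V = -4 - 10 = -14$)
$J{\left(l,m \right)} = -8$ ($J{\left(l,m \right)} = 6 - 14 = -8$)
$I = 151737722760$ ($I = \left(123895 + 148691\right) \left(7 \left(-282\right)^{2} - 8\right) = 272586 \left(7 \cdot 79524 - 8\right) = 272586 \left(556668 - 8\right) = 272586 \cdot 556660 = 151737722760$)
$- 5 I = \left(-5\right) 151737722760 = -758688613800$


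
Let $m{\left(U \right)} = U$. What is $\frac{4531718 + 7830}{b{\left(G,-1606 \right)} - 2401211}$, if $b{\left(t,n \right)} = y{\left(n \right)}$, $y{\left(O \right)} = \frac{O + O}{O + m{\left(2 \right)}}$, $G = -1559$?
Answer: $- \frac{455089687}{240721202} \approx -1.8905$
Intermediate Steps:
$y{\left(O \right)} = \frac{2 O}{2 + O}$ ($y{\left(O \right)} = \frac{O + O}{O + 2} = \frac{2 O}{2 + O}$)
$b{\left(t,n \right)} = \frac{2 n}{2 + n}$
$\frac{4531718 + 7830}{b{\left(G,-1606 \right)} - 2401211} = \frac{4531718 + 7830}{2 \left(-1606\right) \frac{1}{2 - 1606} - 2401211} = \frac{4539548}{2 \left(-1606\right) \frac{1}{-1604} - 2401211} = \frac{4539548}{2 \left(-1606\right) \left(- \frac{1}{1604}\right) - 2401211} = \frac{4539548}{\frac{803}{401} - 2401211} = \frac{4539548}{- \frac{962884808}{401}} = 4539548 \left(- \frac{401}{962884808}\right) = - \frac{455089687}{240721202}$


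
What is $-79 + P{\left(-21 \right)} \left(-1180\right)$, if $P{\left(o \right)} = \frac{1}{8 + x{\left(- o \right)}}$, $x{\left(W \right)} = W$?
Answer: $- \frac{3471}{29} \approx -119.69$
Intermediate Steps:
$P{\left(o \right)} = \frac{1}{8 - o}$
$-79 + P{\left(-21 \right)} \left(-1180\right) = -79 + - \frac{1}{-8 - 21} \left(-1180\right) = -79 + - \frac{1}{-29} \left(-1180\right) = -79 + \left(-1\right) \left(- \frac{1}{29}\right) \left(-1180\right) = -79 + \frac{1}{29} \left(-1180\right) = -79 - \frac{1180}{29} = - \frac{3471}{29}$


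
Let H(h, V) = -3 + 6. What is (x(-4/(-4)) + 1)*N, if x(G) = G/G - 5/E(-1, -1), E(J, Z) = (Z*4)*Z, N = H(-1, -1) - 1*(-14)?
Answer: 51/4 ≈ 12.750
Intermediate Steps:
H(h, V) = 3
N = 17 (N = 3 - 1*(-14) = 3 + 14 = 17)
E(J, Z) = 4*Z² (E(J, Z) = (4*Z)*Z = 4*Z²)
x(G) = -¼ (x(G) = G/G - 5/(4*(-1)²) = 1 - 5/(4*1) = 1 - 5/4 = -¼)
(x(-4/(-4)) + 1)*N = (-¼ + 1)*17 = (¾)*17 = 51/4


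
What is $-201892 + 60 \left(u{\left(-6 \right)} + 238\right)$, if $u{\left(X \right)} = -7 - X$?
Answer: $-187672$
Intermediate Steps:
$-201892 + 60 \left(u{\left(-6 \right)} + 238\right) = -201892 + 60 \left(\left(-7 - -6\right) + 238\right) = -201892 + 60 \left(\left(-7 + 6\right) + 238\right) = -201892 + 60 \left(-1 + 238\right) = -201892 + 60 \cdot 237 = -201892 + 14220 = -187672$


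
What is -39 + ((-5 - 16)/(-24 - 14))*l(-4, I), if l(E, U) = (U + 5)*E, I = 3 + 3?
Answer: -1203/19 ≈ -63.316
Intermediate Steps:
I = 6
l(E, U) = E*(5 + U) (l(E, U) = (5 + U)*E = E*(5 + U))
-39 + ((-5 - 16)/(-24 - 14))*l(-4, I) = -39 + ((-5 - 16)/(-24 - 14))*(-4*(5 + 6)) = -39 + (-21/(-38))*(-4*11) = -39 - 21*(-1/38)*(-44) = -39 + (21/38)*(-44) = -39 - 462/19 = -1203/19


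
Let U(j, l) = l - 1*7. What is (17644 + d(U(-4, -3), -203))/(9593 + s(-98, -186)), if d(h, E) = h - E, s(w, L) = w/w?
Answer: 17837/9594 ≈ 1.8592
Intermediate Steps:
s(w, L) = 1
U(j, l) = -7 + l (U(j, l) = l - 7 = -7 + l)
(17644 + d(U(-4, -3), -203))/(9593 + s(-98, -186)) = (17644 + ((-7 - 3) - 1*(-203)))/(9593 + 1) = (17644 + (-10 + 203))/9594 = (17644 + 193)*(1/9594) = 17837*(1/9594) = 17837/9594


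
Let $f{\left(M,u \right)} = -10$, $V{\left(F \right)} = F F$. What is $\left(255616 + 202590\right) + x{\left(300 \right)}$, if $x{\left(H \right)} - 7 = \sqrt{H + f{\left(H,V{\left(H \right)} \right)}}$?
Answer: $458213 + \sqrt{290} \approx 4.5823 \cdot 10^{5}$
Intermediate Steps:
$V{\left(F \right)} = F^{2}$
$x{\left(H \right)} = 7 + \sqrt{-10 + H}$ ($x{\left(H \right)} = 7 + \sqrt{H - 10} = 7 + \sqrt{-10 + H}$)
$\left(255616 + 202590\right) + x{\left(300 \right)} = \left(255616 + 202590\right) + \left(7 + \sqrt{-10 + 300}\right) = 458206 + \left(7 + \sqrt{290}\right) = 458213 + \sqrt{290}$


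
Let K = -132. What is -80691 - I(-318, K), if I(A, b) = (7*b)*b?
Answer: -202659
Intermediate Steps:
I(A, b) = 7*b²
-80691 - I(-318, K) = -80691 - 7*(-132)² = -80691 - 7*17424 = -80691 - 1*121968 = -80691 - 121968 = -202659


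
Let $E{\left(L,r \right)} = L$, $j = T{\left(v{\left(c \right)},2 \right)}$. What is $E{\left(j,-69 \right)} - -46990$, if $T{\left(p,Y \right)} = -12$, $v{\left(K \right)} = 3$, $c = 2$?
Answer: $46978$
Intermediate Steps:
$j = -12$
$E{\left(j,-69 \right)} - -46990 = -12 - -46990 = -12 + 46990 = 46978$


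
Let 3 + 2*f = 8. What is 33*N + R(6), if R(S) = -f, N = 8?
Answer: 523/2 ≈ 261.50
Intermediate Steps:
f = 5/2 (f = -3/2 + (1/2)*8 = -3/2 + 4 = 5/2 ≈ 2.5000)
R(S) = -5/2 (R(S) = -1*5/2 = -5/2)
33*N + R(6) = 33*8 - 5/2 = 264 - 5/2 = 523/2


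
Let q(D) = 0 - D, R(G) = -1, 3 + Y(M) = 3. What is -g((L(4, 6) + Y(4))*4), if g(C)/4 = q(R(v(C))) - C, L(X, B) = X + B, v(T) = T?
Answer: 156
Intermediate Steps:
Y(M) = 0 (Y(M) = -3 + 3 = 0)
L(X, B) = B + X
q(D) = -D
g(C) = 4 - 4*C (g(C) = 4*(-1*(-1) - C) = 4*(1 - C) = 4 - 4*C)
-g((L(4, 6) + Y(4))*4) = -(4 - 4*((6 + 4) + 0)*4) = -(4 - 4*(10 + 0)*4) = -(4 - 40*4) = -(4 - 4*40) = -(4 - 160) = -1*(-156) = 156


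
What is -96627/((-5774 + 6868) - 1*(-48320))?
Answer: -3117/1594 ≈ -1.9555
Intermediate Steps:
-96627/((-5774 + 6868) - 1*(-48320)) = -96627/(1094 + 48320) = -96627/49414 = -96627*1/49414 = -3117/1594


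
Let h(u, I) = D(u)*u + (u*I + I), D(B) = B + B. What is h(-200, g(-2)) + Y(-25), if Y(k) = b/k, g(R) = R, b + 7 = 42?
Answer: 401983/5 ≈ 80397.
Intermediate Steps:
b = 35 (b = -7 + 42 = 35)
Y(k) = 35/k
D(B) = 2*B
h(u, I) = I + 2*u² + I*u (h(u, I) = (2*u)*u + (u*I + I) = 2*u² + (I*u + I) = 2*u² + (I + I*u) = I + 2*u² + I*u)
h(-200, g(-2)) + Y(-25) = (-2 + 2*(-200)² - 2*(-200)) + 35/(-25) = (-2 + 2*40000 + 400) + 35*(-1/25) = (-2 + 80000 + 400) - 7/5 = 80398 - 7/5 = 401983/5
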